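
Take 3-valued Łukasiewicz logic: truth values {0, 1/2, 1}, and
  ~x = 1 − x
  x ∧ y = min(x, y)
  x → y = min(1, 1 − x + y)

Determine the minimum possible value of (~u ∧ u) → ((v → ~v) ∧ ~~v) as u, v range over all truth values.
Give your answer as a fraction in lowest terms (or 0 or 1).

Take u = 1/2, v = 0:
~u = ~1/2 = 1/2
~u ∧ u = 1/2 ∧ 1/2 = 1/2
~v = ~0 = 1
v → ~v = 0 → 1 = 1
~v = ~0 = 1
~~v = ~1 = 0
(v → ~v) ∧ ~~v = 1 ∧ 0 = 0
(~u ∧ u) → ((v → ~v) ∧ ~~v) = 1/2 → 0 = 1/2
No assignment yields a value below 1/2, so this is the minimum.

1/2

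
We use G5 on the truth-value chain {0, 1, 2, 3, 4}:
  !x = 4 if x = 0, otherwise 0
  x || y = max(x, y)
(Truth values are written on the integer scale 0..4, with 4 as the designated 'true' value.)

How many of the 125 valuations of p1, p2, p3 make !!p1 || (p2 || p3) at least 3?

116

value 4: 109 assignments (counts)
value 3: 7 assignments (counts)
value 2: 5 assignments
value 1: 3 assignments
value 0: 1 assignment
So 116 of the 125 assignments meet the threshold.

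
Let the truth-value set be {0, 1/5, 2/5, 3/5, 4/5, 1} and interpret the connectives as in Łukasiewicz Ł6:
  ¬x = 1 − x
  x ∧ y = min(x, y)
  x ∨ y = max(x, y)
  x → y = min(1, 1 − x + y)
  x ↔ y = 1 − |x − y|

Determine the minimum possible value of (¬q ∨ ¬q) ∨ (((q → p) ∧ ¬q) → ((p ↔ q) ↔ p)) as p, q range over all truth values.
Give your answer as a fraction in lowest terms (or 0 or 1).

4/5

Take p = 0, q = 1/5:
¬q = ¬1/5 = 4/5
¬q = ¬1/5 = 4/5
¬q ∨ ¬q = 4/5 ∨ 4/5 = 4/5
q → p = 1/5 → 0 = 4/5
¬q = ¬1/5 = 4/5
(q → p) ∧ ¬q = 4/5 ∧ 4/5 = 4/5
p ↔ q = 0 ↔ 1/5 = 4/5
(p ↔ q) ↔ p = 4/5 ↔ 0 = 1/5
((q → p) ∧ ¬q) → ((p ↔ q) ↔ p) = 4/5 → 1/5 = 2/5
(¬q ∨ ¬q) ∨ (((q → p) ∧ ¬q) → ((p ↔ q) ↔ p)) = 4/5 ∨ 2/5 = 4/5
No assignment yields a value below 4/5, so this is the minimum.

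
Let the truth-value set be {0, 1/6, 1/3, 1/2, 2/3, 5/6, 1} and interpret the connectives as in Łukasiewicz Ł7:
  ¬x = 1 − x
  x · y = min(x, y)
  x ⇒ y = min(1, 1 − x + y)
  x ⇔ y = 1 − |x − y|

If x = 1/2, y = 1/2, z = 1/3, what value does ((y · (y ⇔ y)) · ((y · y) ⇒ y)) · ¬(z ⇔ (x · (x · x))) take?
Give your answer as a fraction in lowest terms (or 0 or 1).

1/6

y ⇔ y = 1/2 ⇔ 1/2 = 1
y · (y ⇔ y) = 1/2 · 1 = 1/2
y · y = 1/2 · 1/2 = 1/2
(y · y) ⇒ y = 1/2 ⇒ 1/2 = 1
(y · (y ⇔ y)) · ((y · y) ⇒ y) = 1/2 · 1 = 1/2
x · x = 1/2 · 1/2 = 1/2
x · (x · x) = 1/2 · 1/2 = 1/2
z ⇔ (x · (x · x)) = 1/3 ⇔ 1/2 = 5/6
¬(z ⇔ (x · (x · x))) = ¬5/6 = 1/6
((y · (y ⇔ y)) · ((y · y) ⇒ y)) · ¬(z ⇔ (x · (x · x))) = 1/2 · 1/6 = 1/6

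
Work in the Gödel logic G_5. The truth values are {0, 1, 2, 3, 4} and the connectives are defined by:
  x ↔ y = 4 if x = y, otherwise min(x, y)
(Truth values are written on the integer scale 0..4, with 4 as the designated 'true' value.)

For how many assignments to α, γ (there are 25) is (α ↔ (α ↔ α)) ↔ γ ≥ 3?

7

value 4: 5 assignments (counts)
value 3: 2 assignments (counts)
value 2: 4 assignments
value 1: 6 assignments
value 0: 8 assignments
So 7 of the 25 assignments meet the threshold.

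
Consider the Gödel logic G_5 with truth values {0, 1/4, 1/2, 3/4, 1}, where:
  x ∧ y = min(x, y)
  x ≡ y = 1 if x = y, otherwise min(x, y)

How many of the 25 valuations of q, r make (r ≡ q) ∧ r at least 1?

1

value 1: 1 assignment (counts)
value 3/4: 3 assignments
value 1/2: 5 assignments
value 1/4: 7 assignments
value 0: 9 assignments
So 1 of the 25 assignments meets the threshold.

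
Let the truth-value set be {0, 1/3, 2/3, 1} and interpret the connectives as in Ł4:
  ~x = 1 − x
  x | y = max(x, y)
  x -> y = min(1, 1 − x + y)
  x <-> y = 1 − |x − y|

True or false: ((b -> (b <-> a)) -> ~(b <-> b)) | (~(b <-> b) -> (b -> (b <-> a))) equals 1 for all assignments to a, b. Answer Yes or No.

a = 0, b = 0 ↦ 1
a = 0, b = 1/3 ↦ 1
a = 0, b = 2/3 ↦ 1
a = 0, b = 1 ↦ 1
a = 1/3, b = 0 ↦ 1
a = 1/3, b = 1/3 ↦ 1
a = 1/3, b = 2/3 ↦ 1
a = 1/3, b = 1 ↦ 1
a = 2/3, b = 0 ↦ 1
a = 2/3, b = 1/3 ↦ 1
a = 2/3, b = 2/3 ↦ 1
a = 2/3, b = 1 ↦ 1
a = 1, b = 0 ↦ 1
a = 1, b = 1/3 ↦ 1
a = 1, b = 2/3 ↦ 1
a = 1, b = 1 ↦ 1
Every assignment gives a value ≥ 1.

Yes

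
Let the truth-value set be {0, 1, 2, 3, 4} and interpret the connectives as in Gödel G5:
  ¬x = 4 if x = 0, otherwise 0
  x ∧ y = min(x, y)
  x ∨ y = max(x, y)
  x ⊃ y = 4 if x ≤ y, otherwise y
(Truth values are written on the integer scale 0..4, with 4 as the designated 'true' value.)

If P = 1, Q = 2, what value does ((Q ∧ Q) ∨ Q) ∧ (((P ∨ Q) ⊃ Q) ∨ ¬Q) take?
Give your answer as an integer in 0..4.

Q ∧ Q = 2 ∧ 2 = 2
(Q ∧ Q) ∨ Q = 2 ∨ 2 = 2
P ∨ Q = 1 ∨ 2 = 2
(P ∨ Q) ⊃ Q = 2 ⊃ 2 = 4
¬Q = ¬2 = 0
((P ∨ Q) ⊃ Q) ∨ ¬Q = 4 ∨ 0 = 4
((Q ∧ Q) ∨ Q) ∧ (((P ∨ Q) ⊃ Q) ∨ ¬Q) = 2 ∧ 4 = 2

2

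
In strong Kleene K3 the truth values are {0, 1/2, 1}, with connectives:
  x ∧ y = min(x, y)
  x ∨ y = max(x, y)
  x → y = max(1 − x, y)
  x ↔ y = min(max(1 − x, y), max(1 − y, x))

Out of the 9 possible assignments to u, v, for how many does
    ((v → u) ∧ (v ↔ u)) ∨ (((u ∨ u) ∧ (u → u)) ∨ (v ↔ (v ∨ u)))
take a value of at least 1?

u = 0, v = 0 ↦ 1  ≥
u = 0, v = 1/2 ↦ 1/2  <
u = 0, v = 1 ↦ 1  ≥
u = 1/2, v = 0 ↦ 1/2  <
u = 1/2, v = 1/2 ↦ 1/2  <
u = 1/2, v = 1 ↦ 1  ≥
u = 1, v = 0 ↦ 1  ≥
u = 1, v = 1/2 ↦ 1  ≥
u = 1, v = 1 ↦ 1  ≥
So 6 of the 9 assignments meet the threshold.

6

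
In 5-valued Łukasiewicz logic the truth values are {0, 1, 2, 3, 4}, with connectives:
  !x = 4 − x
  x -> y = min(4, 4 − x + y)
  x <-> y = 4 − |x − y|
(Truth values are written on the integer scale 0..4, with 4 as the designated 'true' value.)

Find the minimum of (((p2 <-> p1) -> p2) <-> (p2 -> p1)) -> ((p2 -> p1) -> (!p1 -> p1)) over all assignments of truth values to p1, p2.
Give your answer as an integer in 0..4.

Take p1 = 0, p2 = 1:
p2 <-> p1 = 1 <-> 0 = 3
(p2 <-> p1) -> p2 = 3 -> 1 = 2
p2 -> p1 = 1 -> 0 = 3
((p2 <-> p1) -> p2) <-> (p2 -> p1) = 2 <-> 3 = 3
p2 -> p1 = 1 -> 0 = 3
!p1 = !0 = 4
!p1 -> p1 = 4 -> 0 = 0
(p2 -> p1) -> (!p1 -> p1) = 3 -> 0 = 1
(((p2 <-> p1) -> p2) <-> (p2 -> p1)) -> ((p2 -> p1) -> (!p1 -> p1)) = 3 -> 1 = 2
No assignment yields a value below 2, so this is the minimum.

2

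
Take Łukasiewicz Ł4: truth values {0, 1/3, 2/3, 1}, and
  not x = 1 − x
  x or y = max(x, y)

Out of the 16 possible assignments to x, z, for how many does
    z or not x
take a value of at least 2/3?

x = 0, z = 0 ↦ 1  ≥
x = 0, z = 1/3 ↦ 1  ≥
x = 0, z = 2/3 ↦ 1  ≥
x = 0, z = 1 ↦ 1  ≥
x = 1/3, z = 0 ↦ 2/3  ≥
x = 1/3, z = 1/3 ↦ 2/3  ≥
x = 1/3, z = 2/3 ↦ 2/3  ≥
x = 1/3, z = 1 ↦ 1  ≥
x = 2/3, z = 0 ↦ 1/3  <
x = 2/3, z = 1/3 ↦ 1/3  <
x = 2/3, z = 2/3 ↦ 2/3  ≥
x = 2/3, z = 1 ↦ 1  ≥
x = 1, z = 0 ↦ 0  <
x = 1, z = 1/3 ↦ 1/3  <
x = 1, z = 2/3 ↦ 2/3  ≥
x = 1, z = 1 ↦ 1  ≥
So 12 of the 16 assignments meet the threshold.

12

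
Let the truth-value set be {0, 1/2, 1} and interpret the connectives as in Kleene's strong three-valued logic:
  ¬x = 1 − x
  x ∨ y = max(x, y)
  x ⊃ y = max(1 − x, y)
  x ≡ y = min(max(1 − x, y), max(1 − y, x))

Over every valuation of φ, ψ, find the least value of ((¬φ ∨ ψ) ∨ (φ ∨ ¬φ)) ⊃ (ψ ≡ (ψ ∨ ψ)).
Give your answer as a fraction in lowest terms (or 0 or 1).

Take φ = 0, ψ = 1/2:
¬φ = ¬0 = 1
¬φ ∨ ψ = 1 ∨ 1/2 = 1
¬φ = ¬0 = 1
φ ∨ ¬φ = 0 ∨ 1 = 1
(¬φ ∨ ψ) ∨ (φ ∨ ¬φ) = 1 ∨ 1 = 1
ψ ∨ ψ = 1/2 ∨ 1/2 = 1/2
ψ ≡ (ψ ∨ ψ) = 1/2 ≡ 1/2 = 1/2
((¬φ ∨ ψ) ∨ (φ ∨ ¬φ)) ⊃ (ψ ≡ (ψ ∨ ψ)) = 1 ⊃ 1/2 = 1/2
No assignment yields a value below 1/2, so this is the minimum.

1/2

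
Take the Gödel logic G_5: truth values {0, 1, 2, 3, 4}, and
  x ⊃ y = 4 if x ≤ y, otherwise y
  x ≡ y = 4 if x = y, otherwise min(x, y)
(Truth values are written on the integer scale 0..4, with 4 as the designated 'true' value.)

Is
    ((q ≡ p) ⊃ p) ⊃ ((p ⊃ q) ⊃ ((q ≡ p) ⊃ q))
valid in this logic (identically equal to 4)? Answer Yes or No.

At p = 2, q = 4, for instance:
q ≡ p = 4 ≡ 2 = 2
(q ≡ p) ⊃ p = 2 ⊃ 2 = 4
p ⊃ q = 2 ⊃ 4 = 4
(q ≡ p) ⊃ q = 2 ⊃ 4 = 4
(p ⊃ q) ⊃ ((q ≡ p) ⊃ q) = 4 ⊃ 4 = 4
((q ≡ p) ⊃ p) ⊃ ((p ⊃ q) ⊃ ((q ≡ p) ⊃ q)) = 4 ⊃ 4 = 4
and checking the remaining 24 assignments likewise gives ≥ 4 in every case.

Yes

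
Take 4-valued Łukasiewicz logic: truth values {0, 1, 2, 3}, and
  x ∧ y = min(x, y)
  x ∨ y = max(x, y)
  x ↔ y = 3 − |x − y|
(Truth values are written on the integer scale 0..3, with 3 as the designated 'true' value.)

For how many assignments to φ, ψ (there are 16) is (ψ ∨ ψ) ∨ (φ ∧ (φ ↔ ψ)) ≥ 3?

4

φ = 0, ψ = 0 ↦ 0  <
φ = 0, ψ = 1 ↦ 1  <
φ = 0, ψ = 2 ↦ 2  <
φ = 0, ψ = 3 ↦ 3  ≥
φ = 1, ψ = 0 ↦ 1  <
φ = 1, ψ = 1 ↦ 1  <
φ = 1, ψ = 2 ↦ 2  <
φ = 1, ψ = 3 ↦ 3  ≥
φ = 2, ψ = 0 ↦ 1  <
φ = 2, ψ = 1 ↦ 2  <
φ = 2, ψ = 2 ↦ 2  <
φ = 2, ψ = 3 ↦ 3  ≥
φ = 3, ψ = 0 ↦ 0  <
φ = 3, ψ = 1 ↦ 1  <
φ = 3, ψ = 2 ↦ 2  <
φ = 3, ψ = 3 ↦ 3  ≥
So 4 of the 16 assignments meet the threshold.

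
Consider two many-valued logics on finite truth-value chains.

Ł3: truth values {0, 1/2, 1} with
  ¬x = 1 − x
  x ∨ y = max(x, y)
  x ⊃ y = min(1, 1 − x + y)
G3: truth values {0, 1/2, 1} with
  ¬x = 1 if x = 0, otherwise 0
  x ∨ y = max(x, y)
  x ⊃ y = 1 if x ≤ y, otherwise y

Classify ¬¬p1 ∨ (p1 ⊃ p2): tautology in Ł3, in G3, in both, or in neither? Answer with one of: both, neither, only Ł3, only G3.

only G3

In Ł3: at p1 = 1/2, p2 = 0 the value is 1/2 — not a tautology.
In G3: every assignment gives 1 — tautology.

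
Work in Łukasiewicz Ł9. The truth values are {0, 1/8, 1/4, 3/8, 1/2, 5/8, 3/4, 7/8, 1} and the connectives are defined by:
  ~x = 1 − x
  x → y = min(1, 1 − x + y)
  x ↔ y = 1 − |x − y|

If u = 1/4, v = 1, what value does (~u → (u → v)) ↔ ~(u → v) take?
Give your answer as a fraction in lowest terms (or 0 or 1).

0

~u = ~1/4 = 3/4
u → v = 1/4 → 1 = 1
~u → (u → v) = 3/4 → 1 = 1
u → v = 1/4 → 1 = 1
~(u → v) = ~1 = 0
(~u → (u → v)) ↔ ~(u → v) = 1 ↔ 0 = 0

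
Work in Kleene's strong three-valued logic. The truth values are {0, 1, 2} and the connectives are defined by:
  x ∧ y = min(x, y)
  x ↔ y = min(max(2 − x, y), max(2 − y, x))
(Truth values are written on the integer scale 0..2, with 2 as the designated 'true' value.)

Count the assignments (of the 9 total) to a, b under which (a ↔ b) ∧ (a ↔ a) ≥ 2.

a = 0, b = 0 ↦ 2  ≥
a = 0, b = 1 ↦ 1  <
a = 0, b = 2 ↦ 0  <
a = 1, b = 0 ↦ 1  <
a = 1, b = 1 ↦ 1  <
a = 1, b = 2 ↦ 1  <
a = 2, b = 0 ↦ 0  <
a = 2, b = 1 ↦ 1  <
a = 2, b = 2 ↦ 2  ≥
So 2 of the 9 assignments meet the threshold.

2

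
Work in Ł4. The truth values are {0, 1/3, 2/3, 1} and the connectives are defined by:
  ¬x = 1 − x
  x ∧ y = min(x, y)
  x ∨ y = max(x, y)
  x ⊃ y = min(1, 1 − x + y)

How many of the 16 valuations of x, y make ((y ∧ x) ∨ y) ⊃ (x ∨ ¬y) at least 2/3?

14

x = 0, y = 0 ↦ 1  ≥
x = 0, y = 1/3 ↦ 1  ≥
x = 0, y = 2/3 ↦ 2/3  ≥
x = 0, y = 1 ↦ 0  <
x = 1/3, y = 0 ↦ 1  ≥
x = 1/3, y = 1/3 ↦ 1  ≥
x = 1/3, y = 2/3 ↦ 2/3  ≥
x = 1/3, y = 1 ↦ 1/3  <
x = 2/3, y = 0 ↦ 1  ≥
x = 2/3, y = 1/3 ↦ 1  ≥
x = 2/3, y = 2/3 ↦ 1  ≥
x = 2/3, y = 1 ↦ 2/3  ≥
x = 1, y = 0 ↦ 1  ≥
x = 1, y = 1/3 ↦ 1  ≥
x = 1, y = 2/3 ↦ 1  ≥
x = 1, y = 1 ↦ 1  ≥
So 14 of the 16 assignments meet the threshold.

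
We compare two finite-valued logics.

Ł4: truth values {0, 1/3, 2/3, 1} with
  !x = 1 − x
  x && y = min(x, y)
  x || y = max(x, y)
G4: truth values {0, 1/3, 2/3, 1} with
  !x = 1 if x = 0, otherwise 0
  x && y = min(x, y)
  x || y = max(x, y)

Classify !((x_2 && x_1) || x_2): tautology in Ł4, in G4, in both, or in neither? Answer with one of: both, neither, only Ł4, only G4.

In Ł4: at x_1 = 0, x_2 = 1/3 the value is 2/3 — not a tautology.
In G4: at x_1 = 0, x_2 = 1/3 the value is 0 — not a tautology.

neither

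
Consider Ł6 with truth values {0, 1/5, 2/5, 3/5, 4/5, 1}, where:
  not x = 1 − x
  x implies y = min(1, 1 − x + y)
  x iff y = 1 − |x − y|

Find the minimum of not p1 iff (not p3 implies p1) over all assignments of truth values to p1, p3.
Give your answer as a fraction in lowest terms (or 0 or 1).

0

Take p1 = 0, p3 = 0:
not p1 = not 0 = 1
not p3 = not 0 = 1
not p3 implies p1 = 1 implies 0 = 0
not p1 iff (not p3 implies p1) = 1 iff 0 = 0
No assignment yields a value below 0, so this is the minimum.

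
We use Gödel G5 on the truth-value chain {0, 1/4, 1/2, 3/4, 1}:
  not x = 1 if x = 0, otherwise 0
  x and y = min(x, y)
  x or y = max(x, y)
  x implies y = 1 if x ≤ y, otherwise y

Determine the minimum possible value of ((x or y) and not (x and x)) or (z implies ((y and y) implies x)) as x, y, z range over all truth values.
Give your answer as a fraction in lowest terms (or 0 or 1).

1/4

Take x = 0, y = 1/4, z = 1/4:
x or y = 0 or 1/4 = 1/4
x and x = 0 and 0 = 0
not (x and x) = not 0 = 1
(x or y) and not (x and x) = 1/4 and 1 = 1/4
y and y = 1/4 and 1/4 = 1/4
(y and y) implies x = 1/4 implies 0 = 0
z implies ((y and y) implies x) = 1/4 implies 0 = 0
((x or y) and not (x and x)) or (z implies ((y and y) implies x)) = 1/4 or 0 = 1/4
No assignment yields a value below 1/4, so this is the minimum.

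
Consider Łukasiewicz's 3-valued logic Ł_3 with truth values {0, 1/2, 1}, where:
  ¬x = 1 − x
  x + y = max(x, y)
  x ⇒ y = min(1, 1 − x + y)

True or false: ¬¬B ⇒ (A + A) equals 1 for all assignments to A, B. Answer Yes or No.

Counterexample: take A = 0, B = 1/2.
¬B = ¬1/2 = 1/2
¬¬B = ¬1/2 = 1/2
A + A = 0 + 0 = 0
¬¬B ⇒ (A + A) = 1/2 ⇒ 0 = 1/2
This gives 1/2 ≠ 1.

No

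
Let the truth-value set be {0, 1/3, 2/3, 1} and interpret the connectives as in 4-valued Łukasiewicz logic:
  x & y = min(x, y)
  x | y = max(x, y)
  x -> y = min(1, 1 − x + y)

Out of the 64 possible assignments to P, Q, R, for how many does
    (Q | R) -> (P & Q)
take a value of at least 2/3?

value 1: 20 assignments (counts)
value 2/3: 18 assignments (counts)
value 1/3: 16 assignments
value 0: 10 assignments
So 38 of the 64 assignments meet the threshold.

38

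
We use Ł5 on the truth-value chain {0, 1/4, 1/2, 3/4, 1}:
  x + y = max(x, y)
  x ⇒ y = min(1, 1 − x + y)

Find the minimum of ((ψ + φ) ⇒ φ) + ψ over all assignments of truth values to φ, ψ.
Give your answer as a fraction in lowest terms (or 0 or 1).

1/2

Take φ = 0, ψ = 1/2:
ψ + φ = 1/2 + 0 = 1/2
(ψ + φ) ⇒ φ = 1/2 ⇒ 0 = 1/2
((ψ + φ) ⇒ φ) + ψ = 1/2 + 1/2 = 1/2
No assignment yields a value below 1/2, so this is the minimum.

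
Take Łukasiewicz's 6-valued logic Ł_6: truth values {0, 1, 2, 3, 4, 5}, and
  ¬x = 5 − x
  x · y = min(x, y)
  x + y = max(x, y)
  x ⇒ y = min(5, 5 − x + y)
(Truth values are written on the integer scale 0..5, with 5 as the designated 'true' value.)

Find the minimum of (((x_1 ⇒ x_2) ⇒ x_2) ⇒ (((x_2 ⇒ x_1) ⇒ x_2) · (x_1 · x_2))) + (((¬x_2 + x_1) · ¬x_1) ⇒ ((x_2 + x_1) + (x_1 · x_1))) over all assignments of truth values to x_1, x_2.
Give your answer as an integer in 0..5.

Take x_1 = 0, x_2 = 1:
x_1 ⇒ x_2 = 0 ⇒ 1 = 5
(x_1 ⇒ x_2) ⇒ x_2 = 5 ⇒ 1 = 1
x_2 ⇒ x_1 = 1 ⇒ 0 = 4
(x_2 ⇒ x_1) ⇒ x_2 = 4 ⇒ 1 = 2
x_1 · x_2 = 0 · 1 = 0
((x_2 ⇒ x_1) ⇒ x_2) · (x_1 · x_2) = 2 · 0 = 0
((x_1 ⇒ x_2) ⇒ x_2) ⇒ (((x_2 ⇒ x_1) ⇒ x_2) · (x_1 · x_2)) = 1 ⇒ 0 = 4
¬x_2 = ¬1 = 4
¬x_2 + x_1 = 4 + 0 = 4
¬x_1 = ¬0 = 5
(¬x_2 + x_1) · ¬x_1 = 4 · 5 = 4
x_2 + x_1 = 1 + 0 = 1
x_1 · x_1 = 0 · 0 = 0
(x_2 + x_1) + (x_1 · x_1) = 1 + 0 = 1
((¬x_2 + x_1) · ¬x_1) ⇒ ((x_2 + x_1) + (x_1 · x_1)) = 4 ⇒ 1 = 2
(((x_1 ⇒ x_2) ⇒ x_2) ⇒ (((x_2 ⇒ x_1) ⇒ x_2) · (x_1 · x_2))) + (((¬x_2 + x_1) · ¬x_1) ⇒ ((x_2 + x_1) + (x_1 · x_1))) = 4 + 2 = 4
No assignment yields a value below 4, so this is the minimum.

4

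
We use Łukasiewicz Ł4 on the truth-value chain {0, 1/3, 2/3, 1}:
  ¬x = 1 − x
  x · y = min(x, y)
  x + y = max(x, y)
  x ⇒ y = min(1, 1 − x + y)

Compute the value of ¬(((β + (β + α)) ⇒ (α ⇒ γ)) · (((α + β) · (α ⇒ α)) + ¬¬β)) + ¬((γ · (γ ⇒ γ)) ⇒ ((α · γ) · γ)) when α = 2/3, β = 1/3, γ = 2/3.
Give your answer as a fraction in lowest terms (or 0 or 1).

β + α = 1/3 + 2/3 = 2/3
β + (β + α) = 1/3 + 2/3 = 2/3
α ⇒ γ = 2/3 ⇒ 2/3 = 1
(β + (β + α)) ⇒ (α ⇒ γ) = 2/3 ⇒ 1 = 1
α + β = 2/3 + 1/3 = 2/3
α ⇒ α = 2/3 ⇒ 2/3 = 1
(α + β) · (α ⇒ α) = 2/3 · 1 = 2/3
¬β = ¬1/3 = 2/3
¬¬β = ¬2/3 = 1/3
((α + β) · (α ⇒ α)) + ¬¬β = 2/3 + 1/3 = 2/3
((β + (β + α)) ⇒ (α ⇒ γ)) · (((α + β) · (α ⇒ α)) + ¬¬β) = 1 · 2/3 = 2/3
¬(((β + (β + α)) ⇒ (α ⇒ γ)) · (((α + β) · (α ⇒ α)) + ¬¬β)) = ¬2/3 = 1/3
γ ⇒ γ = 2/3 ⇒ 2/3 = 1
γ · (γ ⇒ γ) = 2/3 · 1 = 2/3
α · γ = 2/3 · 2/3 = 2/3
(α · γ) · γ = 2/3 · 2/3 = 2/3
(γ · (γ ⇒ γ)) ⇒ ((α · γ) · γ) = 2/3 ⇒ 2/3 = 1
¬((γ · (γ ⇒ γ)) ⇒ ((α · γ) · γ)) = ¬1 = 0
¬(((β + (β + α)) ⇒ (α ⇒ γ)) · (((α + β) · (α ⇒ α)) + ¬¬β)) + ¬((γ · (γ ⇒ γ)) ⇒ ((α · γ) · γ)) = 1/3 + 0 = 1/3

1/3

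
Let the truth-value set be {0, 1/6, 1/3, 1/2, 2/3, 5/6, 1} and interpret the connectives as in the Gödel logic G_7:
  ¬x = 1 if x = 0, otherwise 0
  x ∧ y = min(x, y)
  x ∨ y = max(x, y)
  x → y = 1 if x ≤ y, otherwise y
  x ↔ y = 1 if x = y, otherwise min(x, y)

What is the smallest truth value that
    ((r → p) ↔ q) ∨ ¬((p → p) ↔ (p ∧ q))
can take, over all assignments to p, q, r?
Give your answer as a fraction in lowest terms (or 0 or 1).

1/6

Take p = 1/6, q = 1/6, r = 0:
r → p = 0 → 1/6 = 1
(r → p) ↔ q = 1 ↔ 1/6 = 1/6
p → p = 1/6 → 1/6 = 1
p ∧ q = 1/6 ∧ 1/6 = 1/6
(p → p) ↔ (p ∧ q) = 1 ↔ 1/6 = 1/6
¬((p → p) ↔ (p ∧ q)) = ¬1/6 = 0
((r → p) ↔ q) ∨ ¬((p → p) ↔ (p ∧ q)) = 1/6 ∨ 0 = 1/6
No assignment yields a value below 1/6, so this is the minimum.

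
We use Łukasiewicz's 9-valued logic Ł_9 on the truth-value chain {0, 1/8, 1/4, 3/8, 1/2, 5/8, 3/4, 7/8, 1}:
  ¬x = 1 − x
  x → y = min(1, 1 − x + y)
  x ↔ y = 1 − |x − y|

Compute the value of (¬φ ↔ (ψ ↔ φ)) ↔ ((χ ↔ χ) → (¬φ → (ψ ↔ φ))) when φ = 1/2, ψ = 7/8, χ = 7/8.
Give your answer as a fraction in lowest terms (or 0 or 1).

7/8

¬φ = ¬1/2 = 1/2
ψ ↔ φ = 7/8 ↔ 1/2 = 5/8
¬φ ↔ (ψ ↔ φ) = 1/2 ↔ 5/8 = 7/8
χ ↔ χ = 7/8 ↔ 7/8 = 1
¬φ = ¬1/2 = 1/2
ψ ↔ φ = 7/8 ↔ 1/2 = 5/8
¬φ → (ψ ↔ φ) = 1/2 → 5/8 = 1
(χ ↔ χ) → (¬φ → (ψ ↔ φ)) = 1 → 1 = 1
(¬φ ↔ (ψ ↔ φ)) ↔ ((χ ↔ χ) → (¬φ → (ψ ↔ φ))) = 7/8 ↔ 1 = 7/8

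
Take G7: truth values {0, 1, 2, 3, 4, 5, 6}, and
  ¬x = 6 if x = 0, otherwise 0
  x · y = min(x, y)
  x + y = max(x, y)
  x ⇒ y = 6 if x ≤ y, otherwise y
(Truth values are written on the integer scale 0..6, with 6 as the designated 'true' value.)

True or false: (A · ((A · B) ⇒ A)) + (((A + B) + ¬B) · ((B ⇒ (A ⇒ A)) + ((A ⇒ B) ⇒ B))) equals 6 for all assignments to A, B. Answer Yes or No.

No

Counterexample: take A = 0, B = 1.
A · B = 0 · 1 = 0
(A · B) ⇒ A = 0 ⇒ 0 = 6
A · ((A · B) ⇒ A) = 0 · 6 = 0
A + B = 0 + 1 = 1
¬B = ¬1 = 0
(A + B) + ¬B = 1 + 0 = 1
A ⇒ A = 0 ⇒ 0 = 6
B ⇒ (A ⇒ A) = 1 ⇒ 6 = 6
A ⇒ B = 0 ⇒ 1 = 6
(A ⇒ B) ⇒ B = 6 ⇒ 1 = 1
(B ⇒ (A ⇒ A)) + ((A ⇒ B) ⇒ B) = 6 + 1 = 6
((A + B) + ¬B) · ((B ⇒ (A ⇒ A)) + ((A ⇒ B) ⇒ B)) = 1 · 6 = 1
(A · ((A · B) ⇒ A)) + (((A + B) + ¬B) · ((B ⇒ (A ⇒ A)) + ((A ⇒ B) ⇒ B))) = 0 + 1 = 1
This gives 1 ≠ 6.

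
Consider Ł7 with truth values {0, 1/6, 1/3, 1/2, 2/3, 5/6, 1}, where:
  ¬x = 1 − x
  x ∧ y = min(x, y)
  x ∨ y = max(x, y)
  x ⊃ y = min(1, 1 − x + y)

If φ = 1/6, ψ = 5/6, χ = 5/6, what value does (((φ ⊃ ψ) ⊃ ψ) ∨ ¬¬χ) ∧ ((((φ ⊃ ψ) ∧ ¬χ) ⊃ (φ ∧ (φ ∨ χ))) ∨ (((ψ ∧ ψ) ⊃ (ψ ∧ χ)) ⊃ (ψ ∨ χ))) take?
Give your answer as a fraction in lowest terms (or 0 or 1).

5/6

φ ⊃ ψ = 1/6 ⊃ 5/6 = 1
(φ ⊃ ψ) ⊃ ψ = 1 ⊃ 5/6 = 5/6
¬χ = ¬5/6 = 1/6
¬¬χ = ¬1/6 = 5/6
((φ ⊃ ψ) ⊃ ψ) ∨ ¬¬χ = 5/6 ∨ 5/6 = 5/6
φ ⊃ ψ = 1/6 ⊃ 5/6 = 1
¬χ = ¬5/6 = 1/6
(φ ⊃ ψ) ∧ ¬χ = 1 ∧ 1/6 = 1/6
φ ∨ χ = 1/6 ∨ 5/6 = 5/6
φ ∧ (φ ∨ χ) = 1/6 ∧ 5/6 = 1/6
((φ ⊃ ψ) ∧ ¬χ) ⊃ (φ ∧ (φ ∨ χ)) = 1/6 ⊃ 1/6 = 1
ψ ∧ ψ = 5/6 ∧ 5/6 = 5/6
ψ ∧ χ = 5/6 ∧ 5/6 = 5/6
(ψ ∧ ψ) ⊃ (ψ ∧ χ) = 5/6 ⊃ 5/6 = 1
ψ ∨ χ = 5/6 ∨ 5/6 = 5/6
((ψ ∧ ψ) ⊃ (ψ ∧ χ)) ⊃ (ψ ∨ χ) = 1 ⊃ 5/6 = 5/6
(((φ ⊃ ψ) ∧ ¬χ) ⊃ (φ ∧ (φ ∨ χ))) ∨ (((ψ ∧ ψ) ⊃ (ψ ∧ χ)) ⊃ (ψ ∨ χ)) = 1 ∨ 5/6 = 1
(((φ ⊃ ψ) ⊃ ψ) ∨ ¬¬χ) ∧ ((((φ ⊃ ψ) ∧ ¬χ) ⊃ (φ ∧ (φ ∨ χ))) ∨ (((ψ ∧ ψ) ⊃ (ψ ∧ χ)) ⊃ (ψ ∨ χ))) = 5/6 ∧ 1 = 5/6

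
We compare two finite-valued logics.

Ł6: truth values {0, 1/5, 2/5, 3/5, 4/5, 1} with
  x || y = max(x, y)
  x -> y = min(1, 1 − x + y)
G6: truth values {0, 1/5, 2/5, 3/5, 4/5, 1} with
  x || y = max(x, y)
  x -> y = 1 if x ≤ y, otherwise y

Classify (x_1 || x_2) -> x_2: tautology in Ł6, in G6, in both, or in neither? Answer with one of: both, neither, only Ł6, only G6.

In Ł6: at x_1 = 1/5, x_2 = 0 the value is 4/5 — not a tautology.
In G6: at x_1 = 1/5, x_2 = 0 the value is 0 — not a tautology.

neither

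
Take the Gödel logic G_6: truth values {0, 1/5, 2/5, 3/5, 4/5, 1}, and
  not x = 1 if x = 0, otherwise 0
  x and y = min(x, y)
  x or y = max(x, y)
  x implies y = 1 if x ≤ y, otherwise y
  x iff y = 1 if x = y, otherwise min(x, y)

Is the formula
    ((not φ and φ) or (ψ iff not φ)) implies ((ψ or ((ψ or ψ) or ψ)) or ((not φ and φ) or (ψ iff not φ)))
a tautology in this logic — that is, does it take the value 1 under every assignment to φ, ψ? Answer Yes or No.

At φ = 0, ψ = 4/5, for instance:
not φ = not 0 = 1
not φ and φ = 1 and 0 = 0
not φ = not 0 = 1
ψ iff not φ = 4/5 iff 1 = 4/5
(not φ and φ) or (ψ iff not φ) = 0 or 4/5 = 4/5
ψ or ψ = 4/5 or 4/5 = 4/5
(ψ or ψ) or ψ = 4/5 or 4/5 = 4/5
ψ or ((ψ or ψ) or ψ) = 4/5 or 4/5 = 4/5
(ψ or ((ψ or ψ) or ψ)) or ((not φ and φ) or (ψ iff not φ)) = 4/5 or 4/5 = 4/5
((not φ and φ) or (ψ iff not φ)) implies ((ψ or ((ψ or ψ) or ψ)) or ((not φ and φ) or (ψ iff not φ))) = 4/5 implies 4/5 = 1
and checking the remaining 35 assignments likewise gives ≥ 1 in every case.

Yes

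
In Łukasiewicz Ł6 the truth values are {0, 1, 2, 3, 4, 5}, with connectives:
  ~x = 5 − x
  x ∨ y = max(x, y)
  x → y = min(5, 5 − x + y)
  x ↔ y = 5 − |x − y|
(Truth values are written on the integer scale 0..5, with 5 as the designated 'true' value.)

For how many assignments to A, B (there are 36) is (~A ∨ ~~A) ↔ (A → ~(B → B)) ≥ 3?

24

value 5: 18 assignments (counts)
value 4: 6 assignments (counts)
value 2: 6 assignments
value 0: 6 assignments
So 24 of the 36 assignments meet the threshold.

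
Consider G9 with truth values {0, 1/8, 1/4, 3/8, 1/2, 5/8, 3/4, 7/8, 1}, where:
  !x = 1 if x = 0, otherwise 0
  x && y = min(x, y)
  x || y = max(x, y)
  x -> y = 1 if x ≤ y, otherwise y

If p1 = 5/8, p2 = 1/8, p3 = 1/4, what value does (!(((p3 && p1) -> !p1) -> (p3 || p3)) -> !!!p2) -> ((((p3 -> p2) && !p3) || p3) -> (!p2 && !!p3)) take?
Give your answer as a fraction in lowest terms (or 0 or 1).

0

p3 && p1 = 1/4 && 5/8 = 1/4
!p1 = !5/8 = 0
(p3 && p1) -> !p1 = 1/4 -> 0 = 0
p3 || p3 = 1/4 || 1/4 = 1/4
((p3 && p1) -> !p1) -> (p3 || p3) = 0 -> 1/4 = 1
!(((p3 && p1) -> !p1) -> (p3 || p3)) = !1 = 0
!p2 = !1/8 = 0
!!p2 = !0 = 1
!!!p2 = !1 = 0
!(((p3 && p1) -> !p1) -> (p3 || p3)) -> !!!p2 = 0 -> 0 = 1
p3 -> p2 = 1/4 -> 1/8 = 1/8
!p3 = !1/4 = 0
(p3 -> p2) && !p3 = 1/8 && 0 = 0
((p3 -> p2) && !p3) || p3 = 0 || 1/4 = 1/4
!p2 = !1/8 = 0
!p3 = !1/4 = 0
!!p3 = !0 = 1
!p2 && !!p3 = 0 && 1 = 0
(((p3 -> p2) && !p3) || p3) -> (!p2 && !!p3) = 1/4 -> 0 = 0
(!(((p3 && p1) -> !p1) -> (p3 || p3)) -> !!!p2) -> ((((p3 -> p2) && !p3) || p3) -> (!p2 && !!p3)) = 1 -> 0 = 0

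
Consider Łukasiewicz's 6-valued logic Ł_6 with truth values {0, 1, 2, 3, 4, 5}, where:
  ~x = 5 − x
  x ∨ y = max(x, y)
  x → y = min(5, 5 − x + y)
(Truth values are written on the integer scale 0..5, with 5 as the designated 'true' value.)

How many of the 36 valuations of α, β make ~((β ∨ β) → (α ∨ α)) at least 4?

3

value 5: 1 assignment (counts)
value 4: 2 assignments (counts)
value 3: 3 assignments
value 2: 4 assignments
value 1: 5 assignments
value 0: 21 assignments
So 3 of the 36 assignments meet the threshold.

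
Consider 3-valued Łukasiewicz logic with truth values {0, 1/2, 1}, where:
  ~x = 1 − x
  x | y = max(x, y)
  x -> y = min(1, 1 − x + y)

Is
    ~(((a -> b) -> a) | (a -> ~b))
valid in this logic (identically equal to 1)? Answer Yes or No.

Counterexample: take a = 0, b = 0.
a -> b = 0 -> 0 = 1
(a -> b) -> a = 1 -> 0 = 0
~b = ~0 = 1
a -> ~b = 0 -> 1 = 1
((a -> b) -> a) | (a -> ~b) = 0 | 1 = 1
~(((a -> b) -> a) | (a -> ~b)) = ~1 = 0
This gives 0 ≠ 1.

No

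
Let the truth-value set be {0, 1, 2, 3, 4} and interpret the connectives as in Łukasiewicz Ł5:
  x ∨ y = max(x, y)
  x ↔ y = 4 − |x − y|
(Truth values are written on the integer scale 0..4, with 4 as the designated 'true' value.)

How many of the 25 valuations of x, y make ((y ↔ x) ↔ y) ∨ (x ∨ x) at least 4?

7

value 4: 7 assignments (counts)
value 3: 7 assignments
value 2: 6 assignments
value 1: 3 assignments
value 0: 2 assignments
So 7 of the 25 assignments meet the threshold.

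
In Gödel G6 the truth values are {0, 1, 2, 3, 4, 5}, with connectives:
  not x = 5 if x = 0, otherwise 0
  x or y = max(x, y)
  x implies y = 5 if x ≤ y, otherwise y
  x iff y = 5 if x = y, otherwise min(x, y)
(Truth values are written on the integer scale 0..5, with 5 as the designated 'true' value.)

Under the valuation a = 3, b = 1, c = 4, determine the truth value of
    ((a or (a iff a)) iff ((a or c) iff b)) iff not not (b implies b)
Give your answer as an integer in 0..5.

a iff a = 3 iff 3 = 5
a or (a iff a) = 3 or 5 = 5
a or c = 3 or 4 = 4
(a or c) iff b = 4 iff 1 = 1
(a or (a iff a)) iff ((a or c) iff b) = 5 iff 1 = 1
b implies b = 1 implies 1 = 5
not (b implies b) = not 5 = 0
not not (b implies b) = not 0 = 5
((a or (a iff a)) iff ((a or c) iff b)) iff not not (b implies b) = 1 iff 5 = 1

1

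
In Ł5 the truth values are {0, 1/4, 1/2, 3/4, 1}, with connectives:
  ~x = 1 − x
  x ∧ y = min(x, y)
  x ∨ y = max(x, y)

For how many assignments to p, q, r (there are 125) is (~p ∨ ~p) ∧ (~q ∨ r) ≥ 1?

9

value 1: 9 assignments (counts)
value 3/4: 23 assignments
value 1/2: 31 assignments
value 1/4: 33 assignments
value 0: 29 assignments
So 9 of the 125 assignments meet the threshold.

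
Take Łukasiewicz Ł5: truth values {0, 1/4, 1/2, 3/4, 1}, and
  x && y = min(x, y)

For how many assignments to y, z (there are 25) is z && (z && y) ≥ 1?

value 1: 1 assignment (counts)
value 3/4: 3 assignments
value 1/2: 5 assignments
value 1/4: 7 assignments
value 0: 9 assignments
So 1 of the 25 assignments meets the threshold.

1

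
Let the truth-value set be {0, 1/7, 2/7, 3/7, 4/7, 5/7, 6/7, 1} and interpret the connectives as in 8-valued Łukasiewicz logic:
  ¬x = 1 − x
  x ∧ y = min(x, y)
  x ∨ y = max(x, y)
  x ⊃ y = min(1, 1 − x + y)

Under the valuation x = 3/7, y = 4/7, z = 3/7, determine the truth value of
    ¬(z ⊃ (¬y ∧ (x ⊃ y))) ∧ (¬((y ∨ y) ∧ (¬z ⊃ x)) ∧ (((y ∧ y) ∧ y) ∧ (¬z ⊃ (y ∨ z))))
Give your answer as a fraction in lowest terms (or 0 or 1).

0

¬y = ¬4/7 = 3/7
x ⊃ y = 3/7 ⊃ 4/7 = 1
¬y ∧ (x ⊃ y) = 3/7 ∧ 1 = 3/7
z ⊃ (¬y ∧ (x ⊃ y)) = 3/7 ⊃ 3/7 = 1
¬(z ⊃ (¬y ∧ (x ⊃ y))) = ¬1 = 0
y ∨ y = 4/7 ∨ 4/7 = 4/7
¬z = ¬3/7 = 4/7
¬z ⊃ x = 4/7 ⊃ 3/7 = 6/7
(y ∨ y) ∧ (¬z ⊃ x) = 4/7 ∧ 6/7 = 4/7
¬((y ∨ y) ∧ (¬z ⊃ x)) = ¬4/7 = 3/7
y ∧ y = 4/7 ∧ 4/7 = 4/7
(y ∧ y) ∧ y = 4/7 ∧ 4/7 = 4/7
¬z = ¬3/7 = 4/7
y ∨ z = 4/7 ∨ 3/7 = 4/7
¬z ⊃ (y ∨ z) = 4/7 ⊃ 4/7 = 1
((y ∧ y) ∧ y) ∧ (¬z ⊃ (y ∨ z)) = 4/7 ∧ 1 = 4/7
¬((y ∨ y) ∧ (¬z ⊃ x)) ∧ (((y ∧ y) ∧ y) ∧ (¬z ⊃ (y ∨ z))) = 3/7 ∧ 4/7 = 3/7
¬(z ⊃ (¬y ∧ (x ⊃ y))) ∧ (¬((y ∨ y) ∧ (¬z ⊃ x)) ∧ (((y ∧ y) ∧ y) ∧ (¬z ⊃ (y ∨ z)))) = 0 ∧ 3/7 = 0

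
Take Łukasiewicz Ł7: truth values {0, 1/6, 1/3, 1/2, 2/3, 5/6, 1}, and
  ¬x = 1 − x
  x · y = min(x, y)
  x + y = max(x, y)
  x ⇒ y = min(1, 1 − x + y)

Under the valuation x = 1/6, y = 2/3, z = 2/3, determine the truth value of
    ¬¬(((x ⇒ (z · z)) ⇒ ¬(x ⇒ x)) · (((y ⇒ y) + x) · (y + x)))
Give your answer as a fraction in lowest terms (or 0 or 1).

0

z · z = 2/3 · 2/3 = 2/3
x ⇒ (z · z) = 1/6 ⇒ 2/3 = 1
x ⇒ x = 1/6 ⇒ 1/6 = 1
¬(x ⇒ x) = ¬1 = 0
(x ⇒ (z · z)) ⇒ ¬(x ⇒ x) = 1 ⇒ 0 = 0
y ⇒ y = 2/3 ⇒ 2/3 = 1
(y ⇒ y) + x = 1 + 1/6 = 1
y + x = 2/3 + 1/6 = 2/3
((y ⇒ y) + x) · (y + x) = 1 · 2/3 = 2/3
((x ⇒ (z · z)) ⇒ ¬(x ⇒ x)) · (((y ⇒ y) + x) · (y + x)) = 0 · 2/3 = 0
¬(((x ⇒ (z · z)) ⇒ ¬(x ⇒ x)) · (((y ⇒ y) + x) · (y + x))) = ¬0 = 1
¬¬(((x ⇒ (z · z)) ⇒ ¬(x ⇒ x)) · (((y ⇒ y) + x) · (y + x))) = ¬1 = 0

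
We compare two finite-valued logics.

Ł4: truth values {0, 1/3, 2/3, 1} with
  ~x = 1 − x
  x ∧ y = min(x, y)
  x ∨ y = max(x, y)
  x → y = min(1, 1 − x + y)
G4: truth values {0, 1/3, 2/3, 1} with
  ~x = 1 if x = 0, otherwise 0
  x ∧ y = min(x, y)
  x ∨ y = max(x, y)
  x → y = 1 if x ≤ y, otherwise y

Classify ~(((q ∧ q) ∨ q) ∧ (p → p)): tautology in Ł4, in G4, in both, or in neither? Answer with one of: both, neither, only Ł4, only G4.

In Ł4: at p = 0, q = 1/3 the value is 2/3 — not a tautology.
In G4: at p = 0, q = 1/3 the value is 0 — not a tautology.

neither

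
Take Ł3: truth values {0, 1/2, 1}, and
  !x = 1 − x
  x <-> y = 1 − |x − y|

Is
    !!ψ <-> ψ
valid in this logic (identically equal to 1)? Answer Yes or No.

ψ = 0 ↦ 1
ψ = 1/2 ↦ 1
ψ = 1 ↦ 1
Every assignment gives a value ≥ 1.

Yes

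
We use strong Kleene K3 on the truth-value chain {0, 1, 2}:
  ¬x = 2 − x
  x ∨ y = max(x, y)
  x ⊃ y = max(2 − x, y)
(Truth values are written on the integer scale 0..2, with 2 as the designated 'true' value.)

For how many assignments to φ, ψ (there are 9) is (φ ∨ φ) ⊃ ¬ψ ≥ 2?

5

φ = 0, ψ = 0 ↦ 2  ≥
φ = 0, ψ = 1 ↦ 2  ≥
φ = 0, ψ = 2 ↦ 2  ≥
φ = 1, ψ = 0 ↦ 2  ≥
φ = 1, ψ = 1 ↦ 1  <
φ = 1, ψ = 2 ↦ 1  <
φ = 2, ψ = 0 ↦ 2  ≥
φ = 2, ψ = 1 ↦ 1  <
φ = 2, ψ = 2 ↦ 0  <
So 5 of the 9 assignments meet the threshold.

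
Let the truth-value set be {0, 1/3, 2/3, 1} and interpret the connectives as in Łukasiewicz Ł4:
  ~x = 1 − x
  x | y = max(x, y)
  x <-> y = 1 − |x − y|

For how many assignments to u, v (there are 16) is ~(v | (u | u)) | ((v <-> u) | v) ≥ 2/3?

u = 0, v = 0 ↦ 1  ≥
u = 0, v = 1/3 ↦ 2/3  ≥
u = 0, v = 2/3 ↦ 2/3  ≥
u = 0, v = 1 ↦ 1  ≥
u = 1/3, v = 0 ↦ 2/3  ≥
u = 1/3, v = 1/3 ↦ 1  ≥
u = 1/3, v = 2/3 ↦ 2/3  ≥
u = 1/3, v = 1 ↦ 1  ≥
u = 2/3, v = 0 ↦ 1/3  <
u = 2/3, v = 1/3 ↦ 2/3  ≥
u = 2/3, v = 2/3 ↦ 1  ≥
u = 2/3, v = 1 ↦ 1  ≥
u = 1, v = 0 ↦ 0  <
u = 1, v = 1/3 ↦ 1/3  <
u = 1, v = 2/3 ↦ 2/3  ≥
u = 1, v = 1 ↦ 1  ≥
So 13 of the 16 assignments meet the threshold.

13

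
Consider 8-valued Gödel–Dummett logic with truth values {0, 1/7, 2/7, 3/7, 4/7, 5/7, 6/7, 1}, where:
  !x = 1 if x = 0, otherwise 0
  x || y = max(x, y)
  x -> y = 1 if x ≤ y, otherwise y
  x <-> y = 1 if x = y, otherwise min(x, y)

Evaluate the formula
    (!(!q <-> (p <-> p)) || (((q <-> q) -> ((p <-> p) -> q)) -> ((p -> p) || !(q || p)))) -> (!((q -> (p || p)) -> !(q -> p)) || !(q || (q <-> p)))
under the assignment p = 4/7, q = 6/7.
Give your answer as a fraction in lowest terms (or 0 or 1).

1

!q = !6/7 = 0
p <-> p = 4/7 <-> 4/7 = 1
!q <-> (p <-> p) = 0 <-> 1 = 0
!(!q <-> (p <-> p)) = !0 = 1
q <-> q = 6/7 <-> 6/7 = 1
p <-> p = 4/7 <-> 4/7 = 1
(p <-> p) -> q = 1 -> 6/7 = 6/7
(q <-> q) -> ((p <-> p) -> q) = 1 -> 6/7 = 6/7
p -> p = 4/7 -> 4/7 = 1
q || p = 6/7 || 4/7 = 6/7
!(q || p) = !6/7 = 0
(p -> p) || !(q || p) = 1 || 0 = 1
((q <-> q) -> ((p <-> p) -> q)) -> ((p -> p) || !(q || p)) = 6/7 -> 1 = 1
!(!q <-> (p <-> p)) || (((q <-> q) -> ((p <-> p) -> q)) -> ((p -> p) || !(q || p))) = 1 || 1 = 1
p || p = 4/7 || 4/7 = 4/7
q -> (p || p) = 6/7 -> 4/7 = 4/7
q -> p = 6/7 -> 4/7 = 4/7
!(q -> p) = !4/7 = 0
(q -> (p || p)) -> !(q -> p) = 4/7 -> 0 = 0
!((q -> (p || p)) -> !(q -> p)) = !0 = 1
q <-> p = 6/7 <-> 4/7 = 4/7
q || (q <-> p) = 6/7 || 4/7 = 6/7
!(q || (q <-> p)) = !6/7 = 0
!((q -> (p || p)) -> !(q -> p)) || !(q || (q <-> p)) = 1 || 0 = 1
(!(!q <-> (p <-> p)) || (((q <-> q) -> ((p <-> p) -> q)) -> ((p -> p) || !(q || p)))) -> (!((q -> (p || p)) -> !(q -> p)) || !(q || (q <-> p))) = 1 -> 1 = 1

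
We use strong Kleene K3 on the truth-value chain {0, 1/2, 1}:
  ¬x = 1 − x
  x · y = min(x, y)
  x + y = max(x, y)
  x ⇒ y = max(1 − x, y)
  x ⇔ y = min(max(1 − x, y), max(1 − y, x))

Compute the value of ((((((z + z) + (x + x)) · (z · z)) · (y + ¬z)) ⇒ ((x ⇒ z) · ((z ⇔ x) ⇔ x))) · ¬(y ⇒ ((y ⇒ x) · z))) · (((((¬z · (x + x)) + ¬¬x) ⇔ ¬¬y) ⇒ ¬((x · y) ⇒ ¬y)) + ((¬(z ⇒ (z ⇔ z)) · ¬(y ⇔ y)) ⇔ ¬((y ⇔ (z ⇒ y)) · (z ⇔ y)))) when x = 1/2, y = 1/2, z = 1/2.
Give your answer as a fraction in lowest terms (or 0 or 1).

1/2

z + z = 1/2 + 1/2 = 1/2
x + x = 1/2 + 1/2 = 1/2
(z + z) + (x + x) = 1/2 + 1/2 = 1/2
z · z = 1/2 · 1/2 = 1/2
((z + z) + (x + x)) · (z · z) = 1/2 · 1/2 = 1/2
¬z = ¬1/2 = 1/2
y + ¬z = 1/2 + 1/2 = 1/2
(((z + z) + (x + x)) · (z · z)) · (y + ¬z) = 1/2 · 1/2 = 1/2
x ⇒ z = 1/2 ⇒ 1/2 = 1/2
z ⇔ x = 1/2 ⇔ 1/2 = 1/2
(z ⇔ x) ⇔ x = 1/2 ⇔ 1/2 = 1/2
(x ⇒ z) · ((z ⇔ x) ⇔ x) = 1/2 · 1/2 = 1/2
((((z + z) + (x + x)) · (z · z)) · (y + ¬z)) ⇒ ((x ⇒ z) · ((z ⇔ x) ⇔ x)) = 1/2 ⇒ 1/2 = 1/2
y ⇒ x = 1/2 ⇒ 1/2 = 1/2
(y ⇒ x) · z = 1/2 · 1/2 = 1/2
y ⇒ ((y ⇒ x) · z) = 1/2 ⇒ 1/2 = 1/2
¬(y ⇒ ((y ⇒ x) · z)) = ¬1/2 = 1/2
(((((z + z) + (x + x)) · (z · z)) · (y + ¬z)) ⇒ ((x ⇒ z) · ((z ⇔ x) ⇔ x))) · ¬(y ⇒ ((y ⇒ x) · z)) = 1/2 · 1/2 = 1/2
¬z = ¬1/2 = 1/2
x + x = 1/2 + 1/2 = 1/2
¬z · (x + x) = 1/2 · 1/2 = 1/2
¬x = ¬1/2 = 1/2
¬¬x = ¬1/2 = 1/2
(¬z · (x + x)) + ¬¬x = 1/2 + 1/2 = 1/2
¬y = ¬1/2 = 1/2
¬¬y = ¬1/2 = 1/2
((¬z · (x + x)) + ¬¬x) ⇔ ¬¬y = 1/2 ⇔ 1/2 = 1/2
x · y = 1/2 · 1/2 = 1/2
¬y = ¬1/2 = 1/2
(x · y) ⇒ ¬y = 1/2 ⇒ 1/2 = 1/2
¬((x · y) ⇒ ¬y) = ¬1/2 = 1/2
(((¬z · (x + x)) + ¬¬x) ⇔ ¬¬y) ⇒ ¬((x · y) ⇒ ¬y) = 1/2 ⇒ 1/2 = 1/2
z ⇔ z = 1/2 ⇔ 1/2 = 1/2
z ⇒ (z ⇔ z) = 1/2 ⇒ 1/2 = 1/2
¬(z ⇒ (z ⇔ z)) = ¬1/2 = 1/2
y ⇔ y = 1/2 ⇔ 1/2 = 1/2
¬(y ⇔ y) = ¬1/2 = 1/2
¬(z ⇒ (z ⇔ z)) · ¬(y ⇔ y) = 1/2 · 1/2 = 1/2
z ⇒ y = 1/2 ⇒ 1/2 = 1/2
y ⇔ (z ⇒ y) = 1/2 ⇔ 1/2 = 1/2
z ⇔ y = 1/2 ⇔ 1/2 = 1/2
(y ⇔ (z ⇒ y)) · (z ⇔ y) = 1/2 · 1/2 = 1/2
¬((y ⇔ (z ⇒ y)) · (z ⇔ y)) = ¬1/2 = 1/2
(¬(z ⇒ (z ⇔ z)) · ¬(y ⇔ y)) ⇔ ¬((y ⇔ (z ⇒ y)) · (z ⇔ y)) = 1/2 ⇔ 1/2 = 1/2
((((¬z · (x + x)) + ¬¬x) ⇔ ¬¬y) ⇒ ¬((x · y) ⇒ ¬y)) + ((¬(z ⇒ (z ⇔ z)) · ¬(y ⇔ y)) ⇔ ¬((y ⇔ (z ⇒ y)) · (z ⇔ y))) = 1/2 + 1/2 = 1/2
((((((z + z) + (x + x)) · (z · z)) · (y + ¬z)) ⇒ ((x ⇒ z) · ((z ⇔ x) ⇔ x))) · ¬(y ⇒ ((y ⇒ x) · z))) · (((((¬z · (x + x)) + ¬¬x) ⇔ ¬¬y) ⇒ ¬((x · y) ⇒ ¬y)) + ((¬(z ⇒ (z ⇔ z)) · ¬(y ⇔ y)) ⇔ ¬((y ⇔ (z ⇒ y)) · (z ⇔ y)))) = 1/2 · 1/2 = 1/2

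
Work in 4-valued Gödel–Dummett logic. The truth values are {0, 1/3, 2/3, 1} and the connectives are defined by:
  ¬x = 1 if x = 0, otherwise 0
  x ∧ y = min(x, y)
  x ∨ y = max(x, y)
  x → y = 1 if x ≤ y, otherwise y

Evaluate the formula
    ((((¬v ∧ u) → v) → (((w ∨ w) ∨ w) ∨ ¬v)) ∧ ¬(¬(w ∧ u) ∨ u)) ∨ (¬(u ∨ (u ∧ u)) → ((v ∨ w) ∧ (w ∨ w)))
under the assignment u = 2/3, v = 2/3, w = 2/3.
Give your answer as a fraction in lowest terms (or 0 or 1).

¬v = ¬2/3 = 0
¬v ∧ u = 0 ∧ 2/3 = 0
(¬v ∧ u) → v = 0 → 2/3 = 1
w ∨ w = 2/3 ∨ 2/3 = 2/3
(w ∨ w) ∨ w = 2/3 ∨ 2/3 = 2/3
¬v = ¬2/3 = 0
((w ∨ w) ∨ w) ∨ ¬v = 2/3 ∨ 0 = 2/3
((¬v ∧ u) → v) → (((w ∨ w) ∨ w) ∨ ¬v) = 1 → 2/3 = 2/3
w ∧ u = 2/3 ∧ 2/3 = 2/3
¬(w ∧ u) = ¬2/3 = 0
¬(w ∧ u) ∨ u = 0 ∨ 2/3 = 2/3
¬(¬(w ∧ u) ∨ u) = ¬2/3 = 0
(((¬v ∧ u) → v) → (((w ∨ w) ∨ w) ∨ ¬v)) ∧ ¬(¬(w ∧ u) ∨ u) = 2/3 ∧ 0 = 0
u ∧ u = 2/3 ∧ 2/3 = 2/3
u ∨ (u ∧ u) = 2/3 ∨ 2/3 = 2/3
¬(u ∨ (u ∧ u)) = ¬2/3 = 0
v ∨ w = 2/3 ∨ 2/3 = 2/3
w ∨ w = 2/3 ∨ 2/3 = 2/3
(v ∨ w) ∧ (w ∨ w) = 2/3 ∧ 2/3 = 2/3
¬(u ∨ (u ∧ u)) → ((v ∨ w) ∧ (w ∨ w)) = 0 → 2/3 = 1
((((¬v ∧ u) → v) → (((w ∨ w) ∨ w) ∨ ¬v)) ∧ ¬(¬(w ∧ u) ∨ u)) ∨ (¬(u ∨ (u ∧ u)) → ((v ∨ w) ∧ (w ∨ w))) = 0 ∨ 1 = 1

1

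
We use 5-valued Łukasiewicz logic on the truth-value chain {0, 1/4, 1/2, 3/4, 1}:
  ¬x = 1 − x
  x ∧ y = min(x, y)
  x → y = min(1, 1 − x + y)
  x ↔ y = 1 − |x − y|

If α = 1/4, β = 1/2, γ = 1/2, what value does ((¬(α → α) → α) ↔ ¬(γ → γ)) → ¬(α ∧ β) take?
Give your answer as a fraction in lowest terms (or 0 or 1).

1

α → α = 1/4 → 1/4 = 1
¬(α → α) = ¬1 = 0
¬(α → α) → α = 0 → 1/4 = 1
γ → γ = 1/2 → 1/2 = 1
¬(γ → γ) = ¬1 = 0
(¬(α → α) → α) ↔ ¬(γ → γ) = 1 ↔ 0 = 0
α ∧ β = 1/4 ∧ 1/2 = 1/4
¬(α ∧ β) = ¬1/4 = 3/4
((¬(α → α) → α) ↔ ¬(γ → γ)) → ¬(α ∧ β) = 0 → 3/4 = 1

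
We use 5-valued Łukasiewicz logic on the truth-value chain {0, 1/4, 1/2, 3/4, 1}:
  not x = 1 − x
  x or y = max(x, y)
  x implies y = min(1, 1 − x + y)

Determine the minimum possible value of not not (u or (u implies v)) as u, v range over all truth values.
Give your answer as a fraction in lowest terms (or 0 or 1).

Take u = 1/2, v = 0:
u implies v = 1/2 implies 0 = 1/2
u or (u implies v) = 1/2 or 1/2 = 1/2
not (u or (u implies v)) = not 1/2 = 1/2
not not (u or (u implies v)) = not 1/2 = 1/2
No assignment yields a value below 1/2, so this is the minimum.

1/2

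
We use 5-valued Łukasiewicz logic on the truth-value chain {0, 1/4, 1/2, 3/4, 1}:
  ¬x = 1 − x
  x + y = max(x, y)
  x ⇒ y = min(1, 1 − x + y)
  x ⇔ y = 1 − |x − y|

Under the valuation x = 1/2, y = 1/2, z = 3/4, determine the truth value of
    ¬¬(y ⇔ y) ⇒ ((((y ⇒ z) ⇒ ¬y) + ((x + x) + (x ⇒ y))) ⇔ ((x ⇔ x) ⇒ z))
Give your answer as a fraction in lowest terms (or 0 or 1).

3/4

y ⇔ y = 1/2 ⇔ 1/2 = 1
¬(y ⇔ y) = ¬1 = 0
¬¬(y ⇔ y) = ¬0 = 1
y ⇒ z = 1/2 ⇒ 3/4 = 1
¬y = ¬1/2 = 1/2
(y ⇒ z) ⇒ ¬y = 1 ⇒ 1/2 = 1/2
x + x = 1/2 + 1/2 = 1/2
x ⇒ y = 1/2 ⇒ 1/2 = 1
(x + x) + (x ⇒ y) = 1/2 + 1 = 1
((y ⇒ z) ⇒ ¬y) + ((x + x) + (x ⇒ y)) = 1/2 + 1 = 1
x ⇔ x = 1/2 ⇔ 1/2 = 1
(x ⇔ x) ⇒ z = 1 ⇒ 3/4 = 3/4
(((y ⇒ z) ⇒ ¬y) + ((x + x) + (x ⇒ y))) ⇔ ((x ⇔ x) ⇒ z) = 1 ⇔ 3/4 = 3/4
¬¬(y ⇔ y) ⇒ ((((y ⇒ z) ⇒ ¬y) + ((x + x) + (x ⇒ y))) ⇔ ((x ⇔ x) ⇒ z)) = 1 ⇒ 3/4 = 3/4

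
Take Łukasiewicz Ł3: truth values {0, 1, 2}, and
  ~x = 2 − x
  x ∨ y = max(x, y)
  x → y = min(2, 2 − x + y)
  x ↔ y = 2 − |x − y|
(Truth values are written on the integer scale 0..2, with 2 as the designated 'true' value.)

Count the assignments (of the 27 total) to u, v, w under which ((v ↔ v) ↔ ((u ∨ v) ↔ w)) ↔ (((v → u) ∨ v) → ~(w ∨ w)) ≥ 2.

10

value 2: 10 assignments (counts)
value 1: 7 assignments
value 0: 10 assignments
So 10 of the 27 assignments meet the threshold.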